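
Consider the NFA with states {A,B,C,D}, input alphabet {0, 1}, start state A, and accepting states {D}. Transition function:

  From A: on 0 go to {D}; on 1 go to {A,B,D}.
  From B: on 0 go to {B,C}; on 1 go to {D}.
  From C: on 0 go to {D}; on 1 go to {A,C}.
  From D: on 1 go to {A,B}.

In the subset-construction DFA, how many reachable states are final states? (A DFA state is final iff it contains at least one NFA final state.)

Start state of the DFA: {A}.
{A} --0--> {D}  [new]
{A} --1--> {A,B,D}  [new]
{D} --0--> ∅  [new]
{D} --1--> {A,B}  [new]
{A,B,D} --0--> {B,C,D}  [new]
{A,B,D} --1--> {A,B,D}  [seen]
∅ --0--> ∅  [seen]
∅ --1--> ∅  [seen]
{A,B} --0--> {B,C,D}  [seen]
{A,B} --1--> {A,B,D}  [seen]
{B,C,D} --0--> {B,C,D}  [seen]
{B,C,D} --1--> {A,B,C,D}  [new]
{A,B,C,D} --0--> {B,C,D}  [seen]
{A,B,C,D} --1--> {A,B,C,D}  [seen]
Reachable DFA states: {A}, {D}, {A,B,D}, ∅, {A,B}, {B,C,D}, {A,B,C,D}.
Accepting DFA states (contain an NFA accepting state): {D}, {A,B,D}, {B,C,D}, {A,B,C,D}.

4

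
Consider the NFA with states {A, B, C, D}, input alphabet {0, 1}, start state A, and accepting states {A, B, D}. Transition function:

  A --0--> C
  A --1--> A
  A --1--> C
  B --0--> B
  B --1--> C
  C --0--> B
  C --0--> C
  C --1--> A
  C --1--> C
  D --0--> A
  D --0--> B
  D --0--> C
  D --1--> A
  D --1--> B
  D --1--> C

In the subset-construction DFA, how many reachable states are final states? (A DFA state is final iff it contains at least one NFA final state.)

3

Start state of the DFA: {A}.
{A} --0--> {C}  [new]
{A} --1--> {A, C}  [new]
{C} --0--> {B, C}  [new]
{C} --1--> {A, C}  [seen]
{A, C} --0--> {B, C}  [seen]
{A, C} --1--> {A, C}  [seen]
{B, C} --0--> {B, C}  [seen]
{B, C} --1--> {A, C}  [seen]
Reachable DFA states: {A}, {C}, {A, C}, {B, C}.
Accepting DFA states (contain an NFA accepting state): {A}, {A, C}, {B, C}.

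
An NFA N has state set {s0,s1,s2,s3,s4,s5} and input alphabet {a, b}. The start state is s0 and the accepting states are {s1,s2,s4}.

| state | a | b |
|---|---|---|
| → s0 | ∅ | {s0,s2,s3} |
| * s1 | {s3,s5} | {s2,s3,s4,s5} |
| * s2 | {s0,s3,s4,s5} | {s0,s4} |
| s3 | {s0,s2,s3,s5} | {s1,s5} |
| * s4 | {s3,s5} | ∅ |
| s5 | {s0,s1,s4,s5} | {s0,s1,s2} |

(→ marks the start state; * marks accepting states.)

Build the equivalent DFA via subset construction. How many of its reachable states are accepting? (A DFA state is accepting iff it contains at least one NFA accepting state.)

Start state of the DFA: {s0}.
{s0} --a--> ∅  [new]
{s0} --b--> {s0,s2,s3}  [new]
∅ --a--> ∅  [seen]
∅ --b--> ∅  [seen]
{s0,s2,s3} --a--> {s0,s2,s3,s4,s5}  [new]
{s0,s2,s3} --b--> {s0,s1,s2,s3,s4,s5}  [new]
{s0,s2,s3,s4,s5} --a--> {s0,s1,s2,s3,s4,s5}  [seen]
{s0,s2,s3,s4,s5} --b--> {s0,s1,s2,s3,s4,s5}  [seen]
{s0,s1,s2,s3,s4,s5} --a--> {s0,s1,s2,s3,s4,s5}  [seen]
{s0,s1,s2,s3,s4,s5} --b--> {s0,s1,s2,s3,s4,s5}  [seen]
Reachable DFA states: {s0}, ∅, {s0,s2,s3}, {s0,s2,s3,s4,s5}, {s0,s1,s2,s3,s4,s5}.
Accepting DFA states (contain an NFA accepting state): {s0,s2,s3}, {s0,s2,s3,s4,s5}, {s0,s1,s2,s3,s4,s5}.

3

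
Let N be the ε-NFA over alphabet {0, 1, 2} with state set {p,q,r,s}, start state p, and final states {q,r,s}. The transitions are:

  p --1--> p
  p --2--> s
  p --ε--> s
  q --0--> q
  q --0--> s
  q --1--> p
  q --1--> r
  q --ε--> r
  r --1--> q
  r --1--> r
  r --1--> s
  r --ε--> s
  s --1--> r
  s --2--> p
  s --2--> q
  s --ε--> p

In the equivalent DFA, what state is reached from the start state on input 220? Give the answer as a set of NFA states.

Start: {p,s}.
δ(p,2) = {s}; δ(s,2) = {p,q}.
Union: {p,q,s}.
ε-closure gives {p,q,r,s}.
After 2: {p,q,r,s}.
δ(p,2) = {s}; δ(q,2) = ∅; δ(r,2) = ∅; δ(s,2) = {p,q}.
Union: {p,q,s}.
ε-closure gives {p,q,r,s}.
After 2: {p,q,r,s}.
δ(p,0) = ∅; δ(q,0) = {q,s}; δ(r,0) = ∅; δ(s,0) = ∅.
Union: {q,s}.
ε-closure gives {p,q,r,s}.
After 0: {p,q,r,s}.

{p,q,r,s}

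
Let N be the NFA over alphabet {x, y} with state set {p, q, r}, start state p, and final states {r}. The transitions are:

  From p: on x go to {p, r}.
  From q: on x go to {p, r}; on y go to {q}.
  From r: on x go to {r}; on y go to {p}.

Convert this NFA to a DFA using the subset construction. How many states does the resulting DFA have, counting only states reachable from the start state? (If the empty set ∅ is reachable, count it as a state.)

Start state of the DFA: {p}.
{p} --x--> {p, r}  [new]
{p} --y--> ∅  [new]
{p, r} --x--> {p, r}  [seen]
{p, r} --y--> {p}  [seen]
∅ --x--> ∅  [seen]
∅ --y--> ∅  [seen]
Reachable DFA states: {p}, {p, r}, ∅.

3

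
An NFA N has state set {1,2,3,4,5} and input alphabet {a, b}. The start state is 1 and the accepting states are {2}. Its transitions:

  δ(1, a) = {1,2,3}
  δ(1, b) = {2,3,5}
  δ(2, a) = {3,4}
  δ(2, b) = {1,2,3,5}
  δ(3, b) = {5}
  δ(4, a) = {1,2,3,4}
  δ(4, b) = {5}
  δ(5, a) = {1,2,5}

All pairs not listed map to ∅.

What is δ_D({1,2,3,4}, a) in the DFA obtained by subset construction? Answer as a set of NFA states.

{1,2,3,4}

δ(1,a) = {1,2,3}; δ(2,a) = {3,4}; δ(3,a) = ∅; δ(4,a) = {1,2,3,4}.
Union: {1,2,3,4}.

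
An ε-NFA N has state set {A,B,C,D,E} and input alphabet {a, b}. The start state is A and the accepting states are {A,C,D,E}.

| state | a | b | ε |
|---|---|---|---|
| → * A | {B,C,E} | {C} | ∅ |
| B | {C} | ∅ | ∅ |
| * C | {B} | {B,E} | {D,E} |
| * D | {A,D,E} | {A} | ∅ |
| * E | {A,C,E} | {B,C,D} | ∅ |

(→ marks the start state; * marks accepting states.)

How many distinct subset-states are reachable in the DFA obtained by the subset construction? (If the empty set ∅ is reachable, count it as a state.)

4

Start state of the DFA: {A} (ε-closure of the NFA start).
{A} --a--> {B,C,D,E}  [new]
{A} --b--> {C,D,E}  [new]
{B,C,D,E} --a--> {A,B,C,D,E}  [new]
{B,C,D,E} --b--> {A,B,C,D,E}  [seen]
{C,D,E} --a--> {A,B,C,D,E}  [seen]
{C,D,E} --b--> {A,B,C,D,E}  [seen]
{A,B,C,D,E} --a--> {A,B,C,D,E}  [seen]
{A,B,C,D,E} --b--> {A,B,C,D,E}  [seen]
Reachable DFA states: {A}, {B,C,D,E}, {C,D,E}, {A,B,C,D,E}.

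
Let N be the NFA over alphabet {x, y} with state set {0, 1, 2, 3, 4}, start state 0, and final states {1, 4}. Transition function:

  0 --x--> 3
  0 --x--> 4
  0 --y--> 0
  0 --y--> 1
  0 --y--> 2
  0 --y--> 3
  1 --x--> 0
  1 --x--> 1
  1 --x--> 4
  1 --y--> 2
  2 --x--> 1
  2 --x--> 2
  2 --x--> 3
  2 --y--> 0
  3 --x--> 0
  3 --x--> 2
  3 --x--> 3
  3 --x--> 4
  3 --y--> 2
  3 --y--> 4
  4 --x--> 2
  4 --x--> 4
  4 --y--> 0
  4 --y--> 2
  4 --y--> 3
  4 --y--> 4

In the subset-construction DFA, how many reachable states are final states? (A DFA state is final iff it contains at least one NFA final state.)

Start state of the DFA: {0}.
{0} --x--> {3, 4}  [new]
{0} --y--> {0, 1, 2, 3}  [new]
{3, 4} --x--> {0, 2, 3, 4}  [new]
{3, 4} --y--> {0, 2, 3, 4}  [seen]
{0, 1, 2, 3} --x--> {0, 1, 2, 3, 4}  [new]
{0, 1, 2, 3} --y--> {0, 1, 2, 3, 4}  [seen]
{0, 2, 3, 4} --x--> {0, 1, 2, 3, 4}  [seen]
{0, 2, 3, 4} --y--> {0, 1, 2, 3, 4}  [seen]
{0, 1, 2, 3, 4} --x--> {0, 1, 2, 3, 4}  [seen]
{0, 1, 2, 3, 4} --y--> {0, 1, 2, 3, 4}  [seen]
Reachable DFA states: {0}, {3, 4}, {0, 1, 2, 3}, {0, 2, 3, 4}, {0, 1, 2, 3, 4}.
Accepting DFA states (contain an NFA accepting state): {3, 4}, {0, 1, 2, 3}, {0, 2, 3, 4}, {0, 1, 2, 3, 4}.

4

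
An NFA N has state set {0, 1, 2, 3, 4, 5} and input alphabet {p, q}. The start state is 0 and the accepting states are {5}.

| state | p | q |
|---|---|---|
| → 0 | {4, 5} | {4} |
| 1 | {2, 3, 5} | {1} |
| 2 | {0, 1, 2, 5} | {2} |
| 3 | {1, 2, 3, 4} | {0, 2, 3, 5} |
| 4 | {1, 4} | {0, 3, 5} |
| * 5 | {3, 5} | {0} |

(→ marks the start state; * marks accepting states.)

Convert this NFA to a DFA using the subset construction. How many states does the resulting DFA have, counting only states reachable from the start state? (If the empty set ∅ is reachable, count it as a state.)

11

Start state of the DFA: {0}.
{0} --p--> {4, 5}  [new]
{0} --q--> {4}  [new]
{4, 5} --p--> {1, 3, 4, 5}  [new]
{4, 5} --q--> {0, 3, 5}  [new]
{4} --p--> {1, 4}  [new]
{4} --q--> {0, 3, 5}  [seen]
{1, 3, 4, 5} --p--> {1, 2, 3, 4, 5}  [new]
{1, 3, 4, 5} --q--> {0, 1, 2, 3, 5}  [new]
{0, 3, 5} --p--> {1, 2, 3, 4, 5}  [seen]
{0, 3, 5} --q--> {0, 2, 3, 4, 5}  [new]
{1, 4} --p--> {1, 2, 3, 4, 5}  [seen]
{1, 4} --q--> {0, 1, 3, 5}  [new]
{1, 2, 3, 4, 5} --p--> {0, 1, 2, 3, 4, 5}  [new]
{1, 2, 3, 4, 5} --q--> {0, 1, 2, 3, 5}  [seen]
{0, 1, 2, 3, 5} --p--> {0, 1, 2, 3, 4, 5}  [seen]
{0, 1, 2, 3, 5} --q--> {0, 1, 2, 3, 4, 5}  [seen]
{0, 2, 3, 4, 5} --p--> {0, 1, 2, 3, 4, 5}  [seen]
{0, 2, 3, 4, 5} --q--> {0, 2, 3, 4, 5}  [seen]
{0, 1, 3, 5} --p--> {1, 2, 3, 4, 5}  [seen]
{0, 1, 3, 5} --q--> {0, 1, 2, 3, 4, 5}  [seen]
{0, 1, 2, 3, 4, 5} --p--> {0, 1, 2, 3, 4, 5}  [seen]
{0, 1, 2, 3, 4, 5} --q--> {0, 1, 2, 3, 4, 5}  [seen]
Reachable DFA states: {0}, {4, 5}, {4}, {1, 3, 4, 5}, {0, 3, 5}, {1, 4}, {1, 2, 3, 4, 5}, {0, 1, 2, 3, 5}, {0, 2, 3, 4, 5}, {0, 1, 3, 5}, {0, 1, 2, 3, 4, 5}.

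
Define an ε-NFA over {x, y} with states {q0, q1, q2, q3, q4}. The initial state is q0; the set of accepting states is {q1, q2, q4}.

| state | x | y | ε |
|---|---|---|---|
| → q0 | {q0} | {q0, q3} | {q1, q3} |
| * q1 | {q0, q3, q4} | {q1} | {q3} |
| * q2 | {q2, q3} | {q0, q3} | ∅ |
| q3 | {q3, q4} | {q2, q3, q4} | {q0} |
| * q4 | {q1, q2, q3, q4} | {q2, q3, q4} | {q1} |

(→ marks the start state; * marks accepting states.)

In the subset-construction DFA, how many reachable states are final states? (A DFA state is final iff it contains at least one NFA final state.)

3

Start state of the DFA: {q0, q1, q3} (ε-closure of the NFA start).
{q0, q1, q3} --x--> {q0, q1, q3, q4}  [new]
{q0, q1, q3} --y--> {q0, q1, q2, q3, q4}  [new]
{q0, q1, q3, q4} --x--> {q0, q1, q2, q3, q4}  [seen]
{q0, q1, q3, q4} --y--> {q0, q1, q2, q3, q4}  [seen]
{q0, q1, q2, q3, q4} --x--> {q0, q1, q2, q3, q4}  [seen]
{q0, q1, q2, q3, q4} --y--> {q0, q1, q2, q3, q4}  [seen]
Reachable DFA states: {q0, q1, q3}, {q0, q1, q3, q4}, {q0, q1, q2, q3, q4}.
Accepting DFA states (contain an NFA accepting state): {q0, q1, q3}, {q0, q1, q3, q4}, {q0, q1, q2, q3, q4}.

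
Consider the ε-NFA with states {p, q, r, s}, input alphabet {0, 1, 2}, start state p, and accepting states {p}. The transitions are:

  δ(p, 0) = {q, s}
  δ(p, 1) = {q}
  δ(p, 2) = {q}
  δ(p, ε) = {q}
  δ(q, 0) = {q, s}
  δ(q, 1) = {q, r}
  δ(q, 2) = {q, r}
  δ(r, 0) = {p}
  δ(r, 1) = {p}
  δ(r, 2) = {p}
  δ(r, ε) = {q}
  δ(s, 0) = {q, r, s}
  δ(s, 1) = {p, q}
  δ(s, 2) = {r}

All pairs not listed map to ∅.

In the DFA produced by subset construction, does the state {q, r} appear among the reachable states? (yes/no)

Start state of the DFA: {p, q} (ε-closure of the NFA start).
{p, q} --0--> {q, s}  [new]
{p, q} --1--> {q, r}  [new]
{p, q} --2--> {q, r}  [seen]
{q, s} --0--> {q, r, s}  [new]
{q, s} --1--> {p, q, r}  [new]
{q, s} --2--> {q, r}  [seen]
{q, r} --0--> {p, q, s}  [new]
{q, r} --1--> {p, q, r}  [seen]
{q, r} --2--> {p, q, r}  [seen]
{q, r, s} --0--> {p, q, r, s}  [new]
{q, r, s} --1--> {p, q, r}  [seen]
{q, r, s} --2--> {p, q, r}  [seen]
{p, q, r} --0--> {p, q, s}  [seen]
{p, q, r} --1--> {p, q, r}  [seen]
{p, q, r} --2--> {p, q, r}  [seen]
{p, q, s} --0--> {q, r, s}  [seen]
{p, q, s} --1--> {p, q, r}  [seen]
{p, q, s} --2--> {q, r}  [seen]
{p, q, r, s} --0--> {p, q, r, s}  [seen]
{p, q, r, s} --1--> {p, q, r}  [seen]
{p, q, r, s} --2--> {p, q, r}  [seen]
Reachable DFA states: {p, q}, {q, s}, {q, r}, {q, r, s}, {p, q, r}, {p, q, s}, {p, q, r, s}.
{q, r} is among them.

yes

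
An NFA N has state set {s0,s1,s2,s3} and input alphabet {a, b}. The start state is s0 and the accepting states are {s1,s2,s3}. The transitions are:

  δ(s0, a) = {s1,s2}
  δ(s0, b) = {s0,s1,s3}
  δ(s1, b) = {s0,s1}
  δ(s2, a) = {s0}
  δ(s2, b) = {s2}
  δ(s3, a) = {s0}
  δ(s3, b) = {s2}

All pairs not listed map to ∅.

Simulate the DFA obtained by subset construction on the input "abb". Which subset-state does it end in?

{s0,s1,s2,s3}

Start: {s0}.
δ(s0,a) = {s1,s2}.
Union: {s1,s2}.
After a: {s1,s2}.
δ(s1,b) = {s0,s1}; δ(s2,b) = {s2}.
Union: {s0,s1,s2}.
After b: {s0,s1,s2}.
δ(s0,b) = {s0,s1,s3}; δ(s1,b) = {s0,s1}; δ(s2,b) = {s2}.
Union: {s0,s1,s2,s3}.
After b: {s0,s1,s2,s3}.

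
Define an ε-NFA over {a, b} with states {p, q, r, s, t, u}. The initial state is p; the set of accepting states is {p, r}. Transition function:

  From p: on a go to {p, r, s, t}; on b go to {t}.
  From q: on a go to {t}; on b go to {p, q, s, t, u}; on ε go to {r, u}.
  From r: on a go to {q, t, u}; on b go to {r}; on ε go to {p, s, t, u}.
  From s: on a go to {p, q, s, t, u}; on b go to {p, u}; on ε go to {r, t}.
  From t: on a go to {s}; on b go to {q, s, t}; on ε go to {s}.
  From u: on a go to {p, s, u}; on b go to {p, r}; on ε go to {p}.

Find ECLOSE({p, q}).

{p, q, r, s, t, u}

Begin with {p, q}.
q →ε {r, u}; add r, u.
r →ε {p, s, t, u}; add s, t.
ε-closure = {p, q, r, s, t, u}.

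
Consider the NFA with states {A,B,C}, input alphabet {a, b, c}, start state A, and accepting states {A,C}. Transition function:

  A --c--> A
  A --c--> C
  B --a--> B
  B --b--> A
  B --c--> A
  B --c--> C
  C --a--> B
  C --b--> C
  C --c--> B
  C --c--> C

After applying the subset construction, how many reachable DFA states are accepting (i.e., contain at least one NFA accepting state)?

5

Start state of the DFA: {A}.
{A} --a--> ∅  [new]
{A} --b--> ∅  [seen]
{A} --c--> {A,C}  [new]
∅ --a--> ∅  [seen]
∅ --b--> ∅  [seen]
∅ --c--> ∅  [seen]
{A,C} --a--> {B}  [new]
{A,C} --b--> {C}  [new]
{A,C} --c--> {A,B,C}  [new]
{B} --a--> {B}  [seen]
{B} --b--> {A}  [seen]
{B} --c--> {A,C}  [seen]
{C} --a--> {B}  [seen]
{C} --b--> {C}  [seen]
{C} --c--> {B,C}  [new]
{A,B,C} --a--> {B}  [seen]
{A,B,C} --b--> {A,C}  [seen]
{A,B,C} --c--> {A,B,C}  [seen]
{B,C} --a--> {B}  [seen]
{B,C} --b--> {A,C}  [seen]
{B,C} --c--> {A,B,C}  [seen]
Reachable DFA states: {A}, ∅, {A,C}, {B}, {C}, {A,B,C}, {B,C}.
Accepting DFA states (contain an NFA accepting state): {A}, {A,C}, {C}, {A,B,C}, {B,C}.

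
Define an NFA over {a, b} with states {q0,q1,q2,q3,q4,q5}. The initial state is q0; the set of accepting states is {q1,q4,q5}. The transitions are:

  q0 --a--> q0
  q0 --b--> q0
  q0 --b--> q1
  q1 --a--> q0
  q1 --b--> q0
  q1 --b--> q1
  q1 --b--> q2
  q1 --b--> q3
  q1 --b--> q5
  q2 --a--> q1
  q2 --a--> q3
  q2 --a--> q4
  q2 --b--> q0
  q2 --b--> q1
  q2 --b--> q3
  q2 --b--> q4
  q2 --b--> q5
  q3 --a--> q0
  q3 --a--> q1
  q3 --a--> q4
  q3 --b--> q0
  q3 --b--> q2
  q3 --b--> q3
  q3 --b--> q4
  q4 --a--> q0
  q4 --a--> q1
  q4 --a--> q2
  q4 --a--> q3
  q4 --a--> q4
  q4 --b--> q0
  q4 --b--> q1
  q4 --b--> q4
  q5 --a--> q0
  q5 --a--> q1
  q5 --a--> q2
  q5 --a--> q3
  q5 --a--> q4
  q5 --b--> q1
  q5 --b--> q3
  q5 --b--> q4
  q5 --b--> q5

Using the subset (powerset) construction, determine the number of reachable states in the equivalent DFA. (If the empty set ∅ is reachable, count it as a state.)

5

Start state of the DFA: {q0}.
{q0} --a--> {q0}  [seen]
{q0} --b--> {q0,q1}  [new]
{q0,q1} --a--> {q0}  [seen]
{q0,q1} --b--> {q0,q1,q2,q3,q5}  [new]
{q0,q1,q2,q3,q5} --a--> {q0,q1,q2,q3,q4}  [new]
{q0,q1,q2,q3,q5} --b--> {q0,q1,q2,q3,q4,q5}  [new]
{q0,q1,q2,q3,q4} --a--> {q0,q1,q2,q3,q4}  [seen]
{q0,q1,q2,q3,q4} --b--> {q0,q1,q2,q3,q4,q5}  [seen]
{q0,q1,q2,q3,q4,q5} --a--> {q0,q1,q2,q3,q4}  [seen]
{q0,q1,q2,q3,q4,q5} --b--> {q0,q1,q2,q3,q4,q5}  [seen]
Reachable DFA states: {q0}, {q0,q1}, {q0,q1,q2,q3,q5}, {q0,q1,q2,q3,q4}, {q0,q1,q2,q3,q4,q5}.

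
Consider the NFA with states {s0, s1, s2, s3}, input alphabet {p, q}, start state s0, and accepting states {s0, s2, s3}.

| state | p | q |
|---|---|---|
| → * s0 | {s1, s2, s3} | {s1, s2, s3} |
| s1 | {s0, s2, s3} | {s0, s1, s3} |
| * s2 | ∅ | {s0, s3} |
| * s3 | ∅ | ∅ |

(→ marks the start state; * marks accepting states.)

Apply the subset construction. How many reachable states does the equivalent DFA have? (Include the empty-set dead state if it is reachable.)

5

Start state of the DFA: {s0}.
{s0} --p--> {s1, s2, s3}  [new]
{s0} --q--> {s1, s2, s3}  [seen]
{s1, s2, s3} --p--> {s0, s2, s3}  [new]
{s1, s2, s3} --q--> {s0, s1, s3}  [new]
{s0, s2, s3} --p--> {s1, s2, s3}  [seen]
{s0, s2, s3} --q--> {s0, s1, s2, s3}  [new]
{s0, s1, s3} --p--> {s0, s1, s2, s3}  [seen]
{s0, s1, s3} --q--> {s0, s1, s2, s3}  [seen]
{s0, s1, s2, s3} --p--> {s0, s1, s2, s3}  [seen]
{s0, s1, s2, s3} --q--> {s0, s1, s2, s3}  [seen]
Reachable DFA states: {s0}, {s1, s2, s3}, {s0, s2, s3}, {s0, s1, s3}, {s0, s1, s2, s3}.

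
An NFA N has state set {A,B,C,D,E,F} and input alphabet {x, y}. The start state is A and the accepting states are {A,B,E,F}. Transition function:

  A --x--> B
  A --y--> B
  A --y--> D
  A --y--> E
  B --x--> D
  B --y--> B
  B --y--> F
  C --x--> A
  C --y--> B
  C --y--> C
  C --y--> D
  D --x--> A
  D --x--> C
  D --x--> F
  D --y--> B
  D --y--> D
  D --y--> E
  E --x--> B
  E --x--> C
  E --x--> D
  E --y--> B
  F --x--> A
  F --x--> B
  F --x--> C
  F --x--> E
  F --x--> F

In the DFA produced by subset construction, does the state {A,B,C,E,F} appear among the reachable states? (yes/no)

yes

Start state of the DFA: {A}.
{A} --x--> {B}  [new]
{A} --y--> {B,D,E}  [new]
{B} --x--> {D}  [new]
{B} --y--> {B,F}  [new]
{B,D,E} --x--> {A,B,C,D,F}  [new]
{B,D,E} --y--> {B,D,E,F}  [new]
{D} --x--> {A,C,F}  [new]
{D} --y--> {B,D,E}  [seen]
{B,F} --x--> {A,B,C,D,E,F}  [new]
{B,F} --y--> {B,F}  [seen]
{A,B,C,D,F} --x--> {A,B,C,D,E,F}  [seen]
{A,B,C,D,F} --y--> {B,C,D,E,F}  [new]
{B,D,E,F} --x--> {A,B,C,D,E,F}  [seen]
{B,D,E,F} --y--> {B,D,E,F}  [seen]
{A,C,F} --x--> {A,B,C,E,F}  [new]
{A,C,F} --y--> {B,C,D,E}  [new]
{A,B,C,D,E,F} --x--> {A,B,C,D,E,F}  [seen]
{A,B,C,D,E,F} --y--> {B,C,D,E,F}  [seen]
{B,C,D,E,F} --x--> {A,B,C,D,E,F}  [seen]
{B,C,D,E,F} --y--> {B,C,D,E,F}  [seen]
{A,B,C,E,F} --x--> {A,B,C,D,E,F}  [seen]
{A,B,C,E,F} --y--> {B,C,D,E,F}  [seen]
{B,C,D,E} --x--> {A,B,C,D,F}  [seen]
{B,C,D,E} --y--> {B,C,D,E,F}  [seen]
Reachable DFA states: {A}, {B}, {B,D,E}, {D}, {B,F}, {A,B,C,D,F}, {B,D,E,F}, {A,C,F}, {A,B,C,D,E,F}, {B,C,D,E,F}, {A,B,C,E,F}, {B,C,D,E}.
{A,B,C,E,F} is among them.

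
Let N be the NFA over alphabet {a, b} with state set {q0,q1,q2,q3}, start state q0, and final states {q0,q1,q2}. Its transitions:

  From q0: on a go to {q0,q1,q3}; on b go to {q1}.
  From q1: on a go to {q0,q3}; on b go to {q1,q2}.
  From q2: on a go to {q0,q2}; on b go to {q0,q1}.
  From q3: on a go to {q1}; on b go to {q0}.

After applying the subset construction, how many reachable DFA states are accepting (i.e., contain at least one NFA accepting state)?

9

Start state of the DFA: {q0}.
{q0} --a--> {q0,q1,q3}  [new]
{q0} --b--> {q1}  [new]
{q0,q1,q3} --a--> {q0,q1,q3}  [seen]
{q0,q1,q3} --b--> {q0,q1,q2}  [new]
{q1} --a--> {q0,q3}  [new]
{q1} --b--> {q1,q2}  [new]
{q0,q1,q2} --a--> {q0,q1,q2,q3}  [new]
{q0,q1,q2} --b--> {q0,q1,q2}  [seen]
{q0,q3} --a--> {q0,q1,q3}  [seen]
{q0,q3} --b--> {q0,q1}  [new]
{q1,q2} --a--> {q0,q2,q3}  [new]
{q1,q2} --b--> {q0,q1,q2}  [seen]
{q0,q1,q2,q3} --a--> {q0,q1,q2,q3}  [seen]
{q0,q1,q2,q3} --b--> {q0,q1,q2}  [seen]
{q0,q1} --a--> {q0,q1,q3}  [seen]
{q0,q1} --b--> {q1,q2}  [seen]
{q0,q2,q3} --a--> {q0,q1,q2,q3}  [seen]
{q0,q2,q3} --b--> {q0,q1}  [seen]
Reachable DFA states: {q0}, {q0,q1,q3}, {q1}, {q0,q1,q2}, {q0,q3}, {q1,q2}, {q0,q1,q2,q3}, {q0,q1}, {q0,q2,q3}.
Accepting DFA states (contain an NFA accepting state): {q0}, {q0,q1,q3}, {q1}, {q0,q1,q2}, {q0,q3}, {q1,q2}, {q0,q1,q2,q3}, {q0,q1}, {q0,q2,q3}.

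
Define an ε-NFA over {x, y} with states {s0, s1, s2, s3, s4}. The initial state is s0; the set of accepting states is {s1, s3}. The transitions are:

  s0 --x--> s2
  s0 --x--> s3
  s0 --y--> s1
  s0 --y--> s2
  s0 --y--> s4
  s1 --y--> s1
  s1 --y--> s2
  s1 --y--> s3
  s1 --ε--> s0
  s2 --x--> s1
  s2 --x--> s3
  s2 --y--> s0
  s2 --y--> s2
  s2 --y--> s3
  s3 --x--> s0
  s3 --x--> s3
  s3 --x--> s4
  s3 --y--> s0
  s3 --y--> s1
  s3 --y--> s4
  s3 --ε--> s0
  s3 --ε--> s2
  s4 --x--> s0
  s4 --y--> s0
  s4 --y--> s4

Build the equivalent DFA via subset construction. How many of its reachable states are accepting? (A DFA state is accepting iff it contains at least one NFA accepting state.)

4

Start state of the DFA: {s0} (ε-closure of the NFA start).
{s0} --x--> {s0, s2, s3}  [new]
{s0} --y--> {s0, s1, s2, s4}  [new]
{s0, s2, s3} --x--> {s0, s1, s2, s3, s4}  [new]
{s0, s2, s3} --y--> {s0, s1, s2, s3, s4}  [seen]
{s0, s1, s2, s4} --x--> {s0, s1, s2, s3}  [new]
{s0, s1, s2, s4} --y--> {s0, s1, s2, s3, s4}  [seen]
{s0, s1, s2, s3, s4} --x--> {s0, s1, s2, s3, s4}  [seen]
{s0, s1, s2, s3, s4} --y--> {s0, s1, s2, s3, s4}  [seen]
{s0, s1, s2, s3} --x--> {s0, s1, s2, s3, s4}  [seen]
{s0, s1, s2, s3} --y--> {s0, s1, s2, s3, s4}  [seen]
Reachable DFA states: {s0}, {s0, s2, s3}, {s0, s1, s2, s4}, {s0, s1, s2, s3, s4}, {s0, s1, s2, s3}.
Accepting DFA states (contain an NFA accepting state): {s0, s2, s3}, {s0, s1, s2, s4}, {s0, s1, s2, s3, s4}, {s0, s1, s2, s3}.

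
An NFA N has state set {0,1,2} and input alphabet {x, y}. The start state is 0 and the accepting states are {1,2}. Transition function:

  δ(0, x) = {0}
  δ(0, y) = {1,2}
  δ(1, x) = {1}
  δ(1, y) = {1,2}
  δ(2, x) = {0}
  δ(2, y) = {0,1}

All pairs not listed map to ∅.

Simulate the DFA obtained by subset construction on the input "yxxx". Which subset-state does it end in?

{0,1}

Start: {0}.
δ(0,y) = {1,2}.
Union: {1,2}.
After y: {1,2}.
δ(1,x) = {1}; δ(2,x) = {0}.
Union: {0,1}.
After x: {0,1}.
δ(0,x) = {0}; δ(1,x) = {1}.
Union: {0,1}.
After x: {0,1}.
δ(0,x) = {0}; δ(1,x) = {1}.
Union: {0,1}.
After x: {0,1}.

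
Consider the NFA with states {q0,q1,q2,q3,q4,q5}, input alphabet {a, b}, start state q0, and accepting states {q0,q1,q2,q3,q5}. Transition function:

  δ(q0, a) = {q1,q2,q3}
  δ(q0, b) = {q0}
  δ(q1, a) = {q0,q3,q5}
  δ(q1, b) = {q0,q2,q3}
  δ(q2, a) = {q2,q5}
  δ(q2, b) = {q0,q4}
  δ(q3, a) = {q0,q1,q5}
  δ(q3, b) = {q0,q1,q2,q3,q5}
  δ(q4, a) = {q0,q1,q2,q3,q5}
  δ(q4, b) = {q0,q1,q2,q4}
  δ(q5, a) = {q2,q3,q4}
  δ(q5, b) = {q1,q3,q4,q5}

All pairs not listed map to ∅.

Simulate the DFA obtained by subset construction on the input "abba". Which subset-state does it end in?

Start: {q0}.
δ(q0,a) = {q1,q2,q3}.
Union: {q1,q2,q3}.
After a: {q1,q2,q3}.
δ(q1,b) = {q0,q2,q3}; δ(q2,b) = {q0,q4}; δ(q3,b) = {q0,q1,q2,q3,q5}.
Union: {q0,q1,q2,q3,q4,q5}.
After b: {q0,q1,q2,q3,q4,q5}.
δ(q0,b) = {q0}; δ(q1,b) = {q0,q2,q3}; δ(q2,b) = {q0,q4}; δ(q3,b) = {q0,q1,q2,q3,q5}; δ(q4,b) = {q0,q1,q2,q4}; δ(q5,b) = {q1,q3,q4,q5}.
Union: {q0,q1,q2,q3,q4,q5}.
After b: {q0,q1,q2,q3,q4,q5}.
δ(q0,a) = {q1,q2,q3}; δ(q1,a) = {q0,q3,q5}; δ(q2,a) = {q2,q5}; δ(q3,a) = {q0,q1,q5}; δ(q4,a) = {q0,q1,q2,q3,q5}; δ(q5,a) = {q2,q3,q4}.
Union: {q0,q1,q2,q3,q4,q5}.
After a: {q0,q1,q2,q3,q4,q5}.

{q0,q1,q2,q3,q4,q5}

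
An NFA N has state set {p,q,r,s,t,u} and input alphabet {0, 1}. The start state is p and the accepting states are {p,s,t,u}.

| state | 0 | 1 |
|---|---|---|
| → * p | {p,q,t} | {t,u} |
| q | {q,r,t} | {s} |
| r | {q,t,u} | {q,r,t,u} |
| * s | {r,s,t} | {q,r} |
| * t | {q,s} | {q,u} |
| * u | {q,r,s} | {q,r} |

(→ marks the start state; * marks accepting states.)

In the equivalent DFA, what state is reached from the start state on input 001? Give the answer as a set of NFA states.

{q,r,s,t,u}

Start: {p}.
δ(p,0) = {p,q,t}.
Union: {p,q,t}.
After 0: {p,q,t}.
δ(p,0) = {p,q,t}; δ(q,0) = {q,r,t}; δ(t,0) = {q,s}.
Union: {p,q,r,s,t}.
After 0: {p,q,r,s,t}.
δ(p,1) = {t,u}; δ(q,1) = {s}; δ(r,1) = {q,r,t,u}; δ(s,1) = {q,r}; δ(t,1) = {q,u}.
Union: {q,r,s,t,u}.
After 1: {q,r,s,t,u}.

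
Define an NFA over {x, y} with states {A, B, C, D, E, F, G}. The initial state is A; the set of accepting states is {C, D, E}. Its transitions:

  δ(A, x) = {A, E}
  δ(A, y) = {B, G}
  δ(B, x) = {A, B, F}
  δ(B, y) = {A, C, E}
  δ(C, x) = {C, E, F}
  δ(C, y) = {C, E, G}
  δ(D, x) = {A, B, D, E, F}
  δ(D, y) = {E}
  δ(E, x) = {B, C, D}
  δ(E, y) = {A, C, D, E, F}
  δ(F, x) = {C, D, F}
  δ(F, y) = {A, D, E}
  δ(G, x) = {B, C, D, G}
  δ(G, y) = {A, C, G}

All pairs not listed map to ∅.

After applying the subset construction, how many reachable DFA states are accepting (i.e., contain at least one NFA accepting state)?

Start state of the DFA: {A}.
{A} --x--> {A, E}  [new]
{A} --y--> {B, G}  [new]
{A, E} --x--> {A, B, C, D, E}  [new]
{A, E} --y--> {A, B, C, D, E, F, G}  [new]
{B, G} --x--> {A, B, C, D, F, G}  [new]
{B, G} --y--> {A, C, E, G}  [new]
{A, B, C, D, E} --x--> {A, B, C, D, E, F}  [new]
{A, B, C, D, E} --y--> {A, B, C, D, E, F, G}  [seen]
{A, B, C, D, E, F, G} --x--> {A, B, C, D, E, F, G}  [seen]
{A, B, C, D, E, F, G} --y--> {A, B, C, D, E, F, G}  [seen]
{A, B, C, D, F, G} --x--> {A, B, C, D, E, F, G}  [seen]
{A, B, C, D, F, G} --y--> {A, B, C, D, E, G}  [new]
{A, C, E, G} --x--> {A, B, C, D, E, F, G}  [seen]
{A, C, E, G} --y--> {A, B, C, D, E, F, G}  [seen]
{A, B, C, D, E, F} --x--> {A, B, C, D, E, F}  [seen]
{A, B, C, D, E, F} --y--> {A, B, C, D, E, F, G}  [seen]
{A, B, C, D, E, G} --x--> {A, B, C, D, E, F, G}  [seen]
{A, B, C, D, E, G} --y--> {A, B, C, D, E, F, G}  [seen]
Reachable DFA states: {A}, {A, E}, {B, G}, {A, B, C, D, E}, {A, B, C, D, E, F, G}, {A, B, C, D, F, G}, {A, C, E, G}, {A, B, C, D, E, F}, {A, B, C, D, E, G}.
Accepting DFA states (contain an NFA accepting state): {A, E}, {A, B, C, D, E}, {A, B, C, D, E, F, G}, {A, B, C, D, F, G}, {A, C, E, G}, {A, B, C, D, E, F}, {A, B, C, D, E, G}.

7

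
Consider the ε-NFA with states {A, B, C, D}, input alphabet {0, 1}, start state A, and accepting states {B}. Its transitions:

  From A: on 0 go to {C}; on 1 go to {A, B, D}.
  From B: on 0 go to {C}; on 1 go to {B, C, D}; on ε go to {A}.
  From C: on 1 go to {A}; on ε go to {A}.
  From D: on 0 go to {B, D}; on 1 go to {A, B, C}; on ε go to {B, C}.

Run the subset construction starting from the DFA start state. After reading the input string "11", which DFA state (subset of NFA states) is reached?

Start: {A}.
δ(A,1) = {A, B, D}.
Union: {A, B, D}.
ε-closure gives {A, B, C, D}.
After 1: {A, B, C, D}.
δ(A,1) = {A, B, D}; δ(B,1) = {B, C, D}; δ(C,1) = {A}; δ(D,1) = {A, B, C}.
Union: {A, B, C, D}.
After 1: {A, B, C, D}.

{A, B, C, D}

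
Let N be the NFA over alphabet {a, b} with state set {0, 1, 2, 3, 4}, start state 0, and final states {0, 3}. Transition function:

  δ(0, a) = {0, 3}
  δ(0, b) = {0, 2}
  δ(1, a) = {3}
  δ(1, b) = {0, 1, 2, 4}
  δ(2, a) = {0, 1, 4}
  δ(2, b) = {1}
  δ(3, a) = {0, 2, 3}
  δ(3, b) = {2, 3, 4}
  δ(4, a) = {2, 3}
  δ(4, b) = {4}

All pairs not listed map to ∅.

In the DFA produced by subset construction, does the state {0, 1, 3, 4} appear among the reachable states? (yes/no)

Start state of the DFA: {0}.
{0} --a--> {0, 3}  [new]
{0} --b--> {0, 2}  [new]
{0, 3} --a--> {0, 2, 3}  [new]
{0, 3} --b--> {0, 2, 3, 4}  [new]
{0, 2} --a--> {0, 1, 3, 4}  [new]
{0, 2} --b--> {0, 1, 2}  [new]
{0, 2, 3} --a--> {0, 1, 2, 3, 4}  [new]
{0, 2, 3} --b--> {0, 1, 2, 3, 4}  [seen]
{0, 2, 3, 4} --a--> {0, 1, 2, 3, 4}  [seen]
{0, 2, 3, 4} --b--> {0, 1, 2, 3, 4}  [seen]
{0, 1, 3, 4} --a--> {0, 2, 3}  [seen]
{0, 1, 3, 4} --b--> {0, 1, 2, 3, 4}  [seen]
{0, 1, 2} --a--> {0, 1, 3, 4}  [seen]
{0, 1, 2} --b--> {0, 1, 2, 4}  [new]
{0, 1, 2, 3, 4} --a--> {0, 1, 2, 3, 4}  [seen]
{0, 1, 2, 3, 4} --b--> {0, 1, 2, 3, 4}  [seen]
{0, 1, 2, 4} --a--> {0, 1, 2, 3, 4}  [seen]
{0, 1, 2, 4} --b--> {0, 1, 2, 4}  [seen]
Reachable DFA states: {0}, {0, 3}, {0, 2}, {0, 2, 3}, {0, 2, 3, 4}, {0, 1, 3, 4}, {0, 1, 2}, {0, 1, 2, 3, 4}, {0, 1, 2, 4}.
{0, 1, 3, 4} is among them.

yes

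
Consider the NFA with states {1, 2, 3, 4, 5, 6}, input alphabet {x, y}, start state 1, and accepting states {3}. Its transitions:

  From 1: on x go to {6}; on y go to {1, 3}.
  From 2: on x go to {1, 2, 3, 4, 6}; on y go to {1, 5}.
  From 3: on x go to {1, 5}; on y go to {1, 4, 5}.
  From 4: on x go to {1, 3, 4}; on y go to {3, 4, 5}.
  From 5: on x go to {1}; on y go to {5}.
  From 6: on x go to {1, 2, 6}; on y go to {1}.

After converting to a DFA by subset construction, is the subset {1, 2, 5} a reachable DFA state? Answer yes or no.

Start state of the DFA: {1}.
{1} --x--> {6}  [new]
{1} --y--> {1, 3}  [new]
{6} --x--> {1, 2, 6}  [new]
{6} --y--> {1}  [seen]
{1, 3} --x--> {1, 5, 6}  [new]
{1, 3} --y--> {1, 3, 4, 5}  [new]
{1, 2, 6} --x--> {1, 2, 3, 4, 6}  [new]
{1, 2, 6} --y--> {1, 3, 5}  [new]
{1, 5, 6} --x--> {1, 2, 6}  [seen]
{1, 5, 6} --y--> {1, 3, 5}  [seen]
{1, 3, 4, 5} --x--> {1, 3, 4, 5, 6}  [new]
{1, 3, 4, 5} --y--> {1, 3, 4, 5}  [seen]
{1, 2, 3, 4, 6} --x--> {1, 2, 3, 4, 5, 6}  [new]
{1, 2, 3, 4, 6} --y--> {1, 3, 4, 5}  [seen]
{1, 3, 5} --x--> {1, 5, 6}  [seen]
{1, 3, 5} --y--> {1, 3, 4, 5}  [seen]
{1, 3, 4, 5, 6} --x--> {1, 2, 3, 4, 5, 6}  [seen]
{1, 3, 4, 5, 6} --y--> {1, 3, 4, 5}  [seen]
{1, 2, 3, 4, 5, 6} --x--> {1, 2, 3, 4, 5, 6}  [seen]
{1, 2, 3, 4, 5, 6} --y--> {1, 3, 4, 5}  [seen]
Reachable DFA states: {1}, {6}, {1, 3}, {1, 2, 6}, {1, 5, 6}, {1, 3, 4, 5}, {1, 2, 3, 4, 6}, {1, 3, 5}, {1, 3, 4, 5, 6}, {1, 2, 3, 4, 5, 6}.
{1, 2, 5} is not among them.

no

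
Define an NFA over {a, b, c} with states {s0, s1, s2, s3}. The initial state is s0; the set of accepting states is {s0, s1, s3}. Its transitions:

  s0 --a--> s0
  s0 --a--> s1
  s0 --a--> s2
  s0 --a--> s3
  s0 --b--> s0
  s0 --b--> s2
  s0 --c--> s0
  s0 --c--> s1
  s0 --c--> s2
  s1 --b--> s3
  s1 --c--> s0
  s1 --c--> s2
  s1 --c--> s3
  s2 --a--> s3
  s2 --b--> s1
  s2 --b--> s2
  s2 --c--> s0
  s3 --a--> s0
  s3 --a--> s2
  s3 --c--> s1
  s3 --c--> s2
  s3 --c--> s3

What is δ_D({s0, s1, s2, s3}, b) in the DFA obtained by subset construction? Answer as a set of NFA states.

{s0, s1, s2, s3}

δ(s0,b) = {s0, s2}; δ(s1,b) = {s3}; δ(s2,b) = {s1, s2}; δ(s3,b) = ∅.
Union: {s0, s1, s2, s3}.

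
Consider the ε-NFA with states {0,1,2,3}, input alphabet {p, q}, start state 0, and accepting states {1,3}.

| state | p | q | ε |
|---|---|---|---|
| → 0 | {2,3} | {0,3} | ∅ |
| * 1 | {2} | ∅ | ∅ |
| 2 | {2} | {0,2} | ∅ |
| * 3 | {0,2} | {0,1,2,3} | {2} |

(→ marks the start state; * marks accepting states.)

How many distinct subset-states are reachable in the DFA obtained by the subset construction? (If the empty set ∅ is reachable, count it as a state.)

Start state of the DFA: {0} (ε-closure of the NFA start).
{0} --p--> {2,3}  [new]
{0} --q--> {0,2,3}  [new]
{2,3} --p--> {0,2}  [new]
{2,3} --q--> {0,1,2,3}  [new]
{0,2,3} --p--> {0,2,3}  [seen]
{0,2,3} --q--> {0,1,2,3}  [seen]
{0,2} --p--> {2,3}  [seen]
{0,2} --q--> {0,2,3}  [seen]
{0,1,2,3} --p--> {0,2,3}  [seen]
{0,1,2,3} --q--> {0,1,2,3}  [seen]
Reachable DFA states: {0}, {2,3}, {0,2,3}, {0,2}, {0,1,2,3}.

5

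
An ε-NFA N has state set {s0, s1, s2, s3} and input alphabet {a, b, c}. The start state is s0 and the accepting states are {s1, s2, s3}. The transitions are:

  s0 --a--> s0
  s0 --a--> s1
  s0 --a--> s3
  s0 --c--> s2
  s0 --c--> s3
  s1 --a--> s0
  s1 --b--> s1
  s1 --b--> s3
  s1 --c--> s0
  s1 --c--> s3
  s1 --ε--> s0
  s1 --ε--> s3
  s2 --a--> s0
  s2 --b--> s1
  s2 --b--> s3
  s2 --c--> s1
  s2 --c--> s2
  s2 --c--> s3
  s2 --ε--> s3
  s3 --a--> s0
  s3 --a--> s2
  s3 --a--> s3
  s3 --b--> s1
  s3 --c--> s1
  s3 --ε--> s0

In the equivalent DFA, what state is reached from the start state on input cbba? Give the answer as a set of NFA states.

Start: {s0}.
δ(s0,c) = {s2, s3}.
Union: {s2, s3}.
ε-closure gives {s0, s2, s3}.
After c: {s0, s2, s3}.
δ(s0,b) = ∅; δ(s2,b) = {s1, s3}; δ(s3,b) = {s1}.
Union: {s1, s3}.
ε-closure gives {s0, s1, s3}.
After b: {s0, s1, s3}.
δ(s0,b) = ∅; δ(s1,b) = {s1, s3}; δ(s3,b) = {s1}.
Union: {s1, s3}.
ε-closure gives {s0, s1, s3}.
After b: {s0, s1, s3}.
δ(s0,a) = {s0, s1, s3}; δ(s1,a) = {s0}; δ(s3,a) = {s0, s2, s3}.
Union: {s0, s1, s2, s3}.
After a: {s0, s1, s2, s3}.

{s0, s1, s2, s3}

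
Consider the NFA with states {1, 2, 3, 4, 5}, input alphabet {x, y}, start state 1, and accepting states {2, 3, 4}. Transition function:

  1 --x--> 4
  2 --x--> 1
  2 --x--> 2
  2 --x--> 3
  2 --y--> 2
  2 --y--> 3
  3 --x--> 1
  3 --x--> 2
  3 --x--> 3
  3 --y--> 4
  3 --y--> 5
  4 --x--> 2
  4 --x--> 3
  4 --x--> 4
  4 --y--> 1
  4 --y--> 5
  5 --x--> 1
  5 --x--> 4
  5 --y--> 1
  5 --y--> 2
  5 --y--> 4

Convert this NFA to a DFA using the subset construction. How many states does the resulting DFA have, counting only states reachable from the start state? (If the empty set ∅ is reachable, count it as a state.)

10

Start state of the DFA: {1}.
{1} --x--> {4}  [new]
{1} --y--> ∅  [new]
{4} --x--> {2, 3, 4}  [new]
{4} --y--> {1, 5}  [new]
∅ --x--> ∅  [seen]
∅ --y--> ∅  [seen]
{2, 3, 4} --x--> {1, 2, 3, 4}  [new]
{2, 3, 4} --y--> {1, 2, 3, 4, 5}  [new]
{1, 5} --x--> {1, 4}  [new]
{1, 5} --y--> {1, 2, 4}  [new]
{1, 2, 3, 4} --x--> {1, 2, 3, 4}  [seen]
{1, 2, 3, 4} --y--> {1, 2, 3, 4, 5}  [seen]
{1, 2, 3, 4, 5} --x--> {1, 2, 3, 4}  [seen]
{1, 2, 3, 4, 5} --y--> {1, 2, 3, 4, 5}  [seen]
{1, 4} --x--> {2, 3, 4}  [seen]
{1, 4} --y--> {1, 5}  [seen]
{1, 2, 4} --x--> {1, 2, 3, 4}  [seen]
{1, 2, 4} --y--> {1, 2, 3, 5}  [new]
{1, 2, 3, 5} --x--> {1, 2, 3, 4}  [seen]
{1, 2, 3, 5} --y--> {1, 2, 3, 4, 5}  [seen]
Reachable DFA states: {1}, {4}, ∅, {2, 3, 4}, {1, 5}, {1, 2, 3, 4}, {1, 2, 3, 4, 5}, {1, 4}, {1, 2, 4}, {1, 2, 3, 5}.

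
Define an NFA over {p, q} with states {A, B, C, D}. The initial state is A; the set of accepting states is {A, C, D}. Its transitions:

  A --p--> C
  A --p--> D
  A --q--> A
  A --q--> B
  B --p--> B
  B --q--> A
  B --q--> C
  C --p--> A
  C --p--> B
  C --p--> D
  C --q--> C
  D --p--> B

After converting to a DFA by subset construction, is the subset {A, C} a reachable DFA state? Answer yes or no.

Start state of the DFA: {A}.
{A} --p--> {C, D}  [new]
{A} --q--> {A, B}  [new]
{C, D} --p--> {A, B, D}  [new]
{C, D} --q--> {C}  [new]
{A, B} --p--> {B, C, D}  [new]
{A, B} --q--> {A, B, C}  [new]
{A, B, D} --p--> {B, C, D}  [seen]
{A, B, D} --q--> {A, B, C}  [seen]
{C} --p--> {A, B, D}  [seen]
{C} --q--> {C}  [seen]
{B, C, D} --p--> {A, B, D}  [seen]
{B, C, D} --q--> {A, C}  [new]
{A, B, C} --p--> {A, B, C, D}  [new]
{A, B, C} --q--> {A, B, C}  [seen]
{A, C} --p--> {A, B, C, D}  [seen]
{A, C} --q--> {A, B, C}  [seen]
{A, B, C, D} --p--> {A, B, C, D}  [seen]
{A, B, C, D} --q--> {A, B, C}  [seen]
Reachable DFA states: {A}, {C, D}, {A, B}, {A, B, D}, {C}, {B, C, D}, {A, B, C}, {A, C}, {A, B, C, D}.
{A, C} is among them.

yes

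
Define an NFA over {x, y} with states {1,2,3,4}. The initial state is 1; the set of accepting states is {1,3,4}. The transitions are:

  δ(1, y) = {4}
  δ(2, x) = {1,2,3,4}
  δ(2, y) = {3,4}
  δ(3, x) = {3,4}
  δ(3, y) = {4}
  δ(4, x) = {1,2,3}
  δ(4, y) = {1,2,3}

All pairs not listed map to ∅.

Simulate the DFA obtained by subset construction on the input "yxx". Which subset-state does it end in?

Start: {1}.
δ(1,y) = {4}.
Union: {4}.
After y: {4}.
δ(4,x) = {1,2,3}.
Union: {1,2,3}.
After x: {1,2,3}.
δ(1,x) = ∅; δ(2,x) = {1,2,3,4}; δ(3,x) = {3,4}.
Union: {1,2,3,4}.
After x: {1,2,3,4}.

{1,2,3,4}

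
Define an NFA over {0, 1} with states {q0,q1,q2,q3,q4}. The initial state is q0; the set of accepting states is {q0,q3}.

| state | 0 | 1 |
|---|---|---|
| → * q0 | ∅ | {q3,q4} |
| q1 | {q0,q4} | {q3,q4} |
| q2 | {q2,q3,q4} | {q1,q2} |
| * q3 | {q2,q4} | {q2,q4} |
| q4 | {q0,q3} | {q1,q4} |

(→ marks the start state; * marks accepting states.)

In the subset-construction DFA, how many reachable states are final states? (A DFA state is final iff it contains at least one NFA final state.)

4

Start state of the DFA: {q0}.
{q0} --0--> ∅  [new]
{q0} --1--> {q3,q4}  [new]
∅ --0--> ∅  [seen]
∅ --1--> ∅  [seen]
{q3,q4} --0--> {q0,q2,q3,q4}  [new]
{q3,q4} --1--> {q1,q2,q4}  [new]
{q0,q2,q3,q4} --0--> {q0,q2,q3,q4}  [seen]
{q0,q2,q3,q4} --1--> {q1,q2,q3,q4}  [new]
{q1,q2,q4} --0--> {q0,q2,q3,q4}  [seen]
{q1,q2,q4} --1--> {q1,q2,q3,q4}  [seen]
{q1,q2,q3,q4} --0--> {q0,q2,q3,q4}  [seen]
{q1,q2,q3,q4} --1--> {q1,q2,q3,q4}  [seen]
Reachable DFA states: {q0}, ∅, {q3,q4}, {q0,q2,q3,q4}, {q1,q2,q4}, {q1,q2,q3,q4}.
Accepting DFA states (contain an NFA accepting state): {q0}, {q3,q4}, {q0,q2,q3,q4}, {q1,q2,q3,q4}.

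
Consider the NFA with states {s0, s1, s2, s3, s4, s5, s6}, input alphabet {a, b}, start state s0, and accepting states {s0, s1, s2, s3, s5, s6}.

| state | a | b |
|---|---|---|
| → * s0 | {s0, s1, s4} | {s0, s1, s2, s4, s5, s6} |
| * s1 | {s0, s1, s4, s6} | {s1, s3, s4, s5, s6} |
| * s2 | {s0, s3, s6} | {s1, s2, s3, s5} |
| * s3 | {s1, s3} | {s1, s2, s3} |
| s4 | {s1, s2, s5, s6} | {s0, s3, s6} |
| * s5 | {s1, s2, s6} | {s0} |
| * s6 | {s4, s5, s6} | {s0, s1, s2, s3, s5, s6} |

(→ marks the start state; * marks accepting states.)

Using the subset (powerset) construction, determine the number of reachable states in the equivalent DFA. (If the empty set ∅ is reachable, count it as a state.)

4

Start state of the DFA: {s0}.
{s0} --a--> {s0, s1, s4}  [new]
{s0} --b--> {s0, s1, s2, s4, s5, s6}  [new]
{s0, s1, s4} --a--> {s0, s1, s2, s4, s5, s6}  [seen]
{s0, s1, s4} --b--> {s0, s1, s2, s3, s4, s5, s6}  [new]
{s0, s1, s2, s4, s5, s6} --a--> {s0, s1, s2, s3, s4, s5, s6}  [seen]
{s0, s1, s2, s4, s5, s6} --b--> {s0, s1, s2, s3, s4, s5, s6}  [seen]
{s0, s1, s2, s3, s4, s5, s6} --a--> {s0, s1, s2, s3, s4, s5, s6}  [seen]
{s0, s1, s2, s3, s4, s5, s6} --b--> {s0, s1, s2, s3, s4, s5, s6}  [seen]
Reachable DFA states: {s0}, {s0, s1, s4}, {s0, s1, s2, s4, s5, s6}, {s0, s1, s2, s3, s4, s5, s6}.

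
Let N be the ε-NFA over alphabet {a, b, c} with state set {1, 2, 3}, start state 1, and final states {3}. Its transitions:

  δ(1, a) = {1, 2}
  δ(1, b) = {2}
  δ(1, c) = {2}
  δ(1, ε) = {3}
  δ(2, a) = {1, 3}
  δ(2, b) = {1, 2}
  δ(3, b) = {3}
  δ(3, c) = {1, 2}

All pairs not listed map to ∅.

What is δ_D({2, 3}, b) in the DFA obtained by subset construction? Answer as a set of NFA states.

δ(2,b) = {1, 2}; δ(3,b) = {3}.
Union: {1, 2, 3}.

{1, 2, 3}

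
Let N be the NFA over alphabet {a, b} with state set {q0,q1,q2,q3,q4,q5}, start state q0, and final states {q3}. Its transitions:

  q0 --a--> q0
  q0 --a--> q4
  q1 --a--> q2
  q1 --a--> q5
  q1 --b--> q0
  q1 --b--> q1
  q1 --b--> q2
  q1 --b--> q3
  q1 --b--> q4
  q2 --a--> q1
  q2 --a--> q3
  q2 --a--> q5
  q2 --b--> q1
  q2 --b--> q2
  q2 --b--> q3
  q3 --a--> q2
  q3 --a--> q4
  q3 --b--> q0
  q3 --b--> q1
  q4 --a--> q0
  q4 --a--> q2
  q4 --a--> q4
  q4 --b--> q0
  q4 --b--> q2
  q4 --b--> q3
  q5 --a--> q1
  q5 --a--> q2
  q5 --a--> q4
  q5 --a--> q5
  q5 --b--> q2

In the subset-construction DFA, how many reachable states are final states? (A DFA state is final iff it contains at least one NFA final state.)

Start state of the DFA: {q0}.
{q0} --a--> {q0,q4}  [new]
{q0} --b--> ∅  [new]
{q0,q4} --a--> {q0,q2,q4}  [new]
{q0,q4} --b--> {q0,q2,q3}  [new]
∅ --a--> ∅  [seen]
∅ --b--> ∅  [seen]
{q0,q2,q4} --a--> {q0,q1,q2,q3,q4,q5}  [new]
{q0,q2,q4} --b--> {q0,q1,q2,q3}  [new]
{q0,q2,q3} --a--> {q0,q1,q2,q3,q4,q5}  [seen]
{q0,q2,q3} --b--> {q0,q1,q2,q3}  [seen]
{q0,q1,q2,q3,q4,q5} --a--> {q0,q1,q2,q3,q4,q5}  [seen]
{q0,q1,q2,q3,q4,q5} --b--> {q0,q1,q2,q3,q4}  [new]
{q0,q1,q2,q3} --a--> {q0,q1,q2,q3,q4,q5}  [seen]
{q0,q1,q2,q3} --b--> {q0,q1,q2,q3,q4}  [seen]
{q0,q1,q2,q3,q4} --a--> {q0,q1,q2,q3,q4,q5}  [seen]
{q0,q1,q2,q3,q4} --b--> {q0,q1,q2,q3,q4}  [seen]
Reachable DFA states: {q0}, {q0,q4}, ∅, {q0,q2,q4}, {q0,q2,q3}, {q0,q1,q2,q3,q4,q5}, {q0,q1,q2,q3}, {q0,q1,q2,q3,q4}.
Accepting DFA states (contain an NFA accepting state): {q0,q2,q3}, {q0,q1,q2,q3,q4,q5}, {q0,q1,q2,q3}, {q0,q1,q2,q3,q4}.

4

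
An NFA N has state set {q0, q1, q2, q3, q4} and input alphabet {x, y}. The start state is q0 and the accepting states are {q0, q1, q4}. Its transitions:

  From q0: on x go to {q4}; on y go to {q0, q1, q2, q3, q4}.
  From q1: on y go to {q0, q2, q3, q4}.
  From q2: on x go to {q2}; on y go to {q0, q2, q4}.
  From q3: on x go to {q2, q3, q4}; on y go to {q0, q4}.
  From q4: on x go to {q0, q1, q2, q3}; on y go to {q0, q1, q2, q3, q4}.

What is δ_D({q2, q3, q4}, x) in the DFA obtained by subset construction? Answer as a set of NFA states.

δ(q2,x) = {q2}; δ(q3,x) = {q2, q3, q4}; δ(q4,x) = {q0, q1, q2, q3}.
Union: {q0, q1, q2, q3, q4}.

{q0, q1, q2, q3, q4}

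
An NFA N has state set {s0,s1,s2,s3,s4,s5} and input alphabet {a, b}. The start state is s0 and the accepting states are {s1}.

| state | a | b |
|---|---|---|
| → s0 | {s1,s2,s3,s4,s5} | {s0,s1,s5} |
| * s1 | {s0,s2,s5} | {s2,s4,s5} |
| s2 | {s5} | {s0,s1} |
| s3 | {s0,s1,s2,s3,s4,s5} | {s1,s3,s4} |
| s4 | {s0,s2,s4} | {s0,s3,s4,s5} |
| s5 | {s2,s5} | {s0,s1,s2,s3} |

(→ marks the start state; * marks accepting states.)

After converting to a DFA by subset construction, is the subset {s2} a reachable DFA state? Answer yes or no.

no

Start state of the DFA: {s0}.
{s0} --a--> {s1,s2,s3,s4,s5}  [new]
{s0} --b--> {s0,s1,s5}  [new]
{s1,s2,s3,s4,s5} --a--> {s0,s1,s2,s3,s4,s5}  [new]
{s1,s2,s3,s4,s5} --b--> {s0,s1,s2,s3,s4,s5}  [seen]
{s0,s1,s5} --a--> {s0,s1,s2,s3,s4,s5}  [seen]
{s0,s1,s5} --b--> {s0,s1,s2,s3,s4,s5}  [seen]
{s0,s1,s2,s3,s4,s5} --a--> {s0,s1,s2,s3,s4,s5}  [seen]
{s0,s1,s2,s3,s4,s5} --b--> {s0,s1,s2,s3,s4,s5}  [seen]
Reachable DFA states: {s0}, {s1,s2,s3,s4,s5}, {s0,s1,s5}, {s0,s1,s2,s3,s4,s5}.
{s2} is not among them.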